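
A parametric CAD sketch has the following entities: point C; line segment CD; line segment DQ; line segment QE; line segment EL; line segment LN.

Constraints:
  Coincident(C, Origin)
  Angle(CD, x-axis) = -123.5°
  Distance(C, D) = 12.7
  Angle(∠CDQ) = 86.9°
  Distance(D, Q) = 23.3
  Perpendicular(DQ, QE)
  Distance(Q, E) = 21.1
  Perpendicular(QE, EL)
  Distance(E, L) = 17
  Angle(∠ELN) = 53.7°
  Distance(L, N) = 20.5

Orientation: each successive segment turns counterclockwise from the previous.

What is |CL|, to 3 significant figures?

10.1

C is at the origin; CD runs at -123.5° with length 12.7, so D = (-7.01, -10.6). ∠CDQ = 86.9° gives DQ at -30.4° from the x-axis; with |DQ| = 23.3, Q = (13.1, -22.4). The perpendicularity gives QE at right angles to DQ, so QE runs at 59.6°; with |QE| = 21.1, E = (23.8, -4.18). QE ⟂ EL, so EL runs at 150°; with |EL| = 17.0, L = (9.10, 4.42). Then |CL| = |L − C| = 10.1.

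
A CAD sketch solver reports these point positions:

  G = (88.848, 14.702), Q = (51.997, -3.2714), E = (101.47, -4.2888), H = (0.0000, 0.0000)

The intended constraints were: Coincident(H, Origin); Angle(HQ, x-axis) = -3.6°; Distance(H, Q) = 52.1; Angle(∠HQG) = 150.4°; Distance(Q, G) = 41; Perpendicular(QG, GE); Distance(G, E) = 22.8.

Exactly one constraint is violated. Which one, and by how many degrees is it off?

Perpendicular(QG, GE) — off by 7.61°.

H = (0.00, 0.00) ✓; HQ at -3.600° ✓; |HQ| = 52.10 ✓; ∠HQG = 150.4° ✓; |QG| = 41.00 ✓; ∠(QG, GE) = 82.39° ✗; |GE| = 22.80 ✓.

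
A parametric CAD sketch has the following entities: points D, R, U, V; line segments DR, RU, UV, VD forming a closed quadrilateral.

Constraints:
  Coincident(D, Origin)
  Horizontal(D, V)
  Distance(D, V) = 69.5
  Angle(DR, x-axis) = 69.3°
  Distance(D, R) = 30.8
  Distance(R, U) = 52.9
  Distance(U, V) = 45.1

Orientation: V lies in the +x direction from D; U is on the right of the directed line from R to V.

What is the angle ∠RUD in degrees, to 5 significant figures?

34.321°

D is at the origin; DV is horizontal with |DV| = 69.5 and V in +x, so V = (69.5, 0). DR runs at 69.3° with |DR| = 30.8, so R = (10.887, 28.812). U is determined by |RU| = 52.9 and |UV| = 45.1 together: it lies at the intersection of circle(R, 52.9) and circle(V, 45.1). With |RV| = 65.312, the foot of the radical line on RV is 38.508 from R and the perpendicular offset is √(52.9² − 38.508²) = 36.271. Taking the right-of-RV solution: U = (29.445, -20.726).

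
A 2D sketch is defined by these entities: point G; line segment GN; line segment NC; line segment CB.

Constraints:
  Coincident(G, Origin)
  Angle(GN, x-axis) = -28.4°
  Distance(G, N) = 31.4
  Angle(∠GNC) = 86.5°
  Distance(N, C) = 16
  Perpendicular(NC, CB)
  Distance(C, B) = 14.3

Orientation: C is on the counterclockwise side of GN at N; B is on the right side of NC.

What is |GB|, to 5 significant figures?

47.765

G is at the origin; GN runs at -28.4° with length 31.4, so N = 31.4·(cos -28.4°, sin -28.4°) = (27.621, -14.935). ∠GNC = 86.5°, so NC runs at -28.4° + (180° − 86.5°) = 65.100° from the x-axis; with |NC| = 16.0, C = N + 16.0·(cos 65.100°, sin 65.100°) = (34.358, -0.42190). NC is perpendicular to CB; with |CB| = 14.3 on the right of NC, B = C + 14.3·(0.90704, -0.42104) = (47.328, -6.4427). Then |GB| = |B − G| = 47.765.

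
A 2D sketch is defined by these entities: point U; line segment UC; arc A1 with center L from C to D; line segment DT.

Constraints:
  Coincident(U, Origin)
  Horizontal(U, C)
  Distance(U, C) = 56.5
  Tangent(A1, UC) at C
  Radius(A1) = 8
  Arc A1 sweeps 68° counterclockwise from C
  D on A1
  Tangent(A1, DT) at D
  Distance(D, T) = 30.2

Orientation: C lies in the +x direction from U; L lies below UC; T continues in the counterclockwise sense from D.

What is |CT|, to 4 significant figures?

37.95

U is at the origin; U and C share the same y with |UC| = 56.5 and C on the +x side, so C = (56.50, 0.000). Since A1 is tangent to UC there, LC ⟂ UC, so L = C + (0, -8) = (56.50, -8.000). On A1, C sits at bearing 90° from L; a 68° counterclockwise sweep puts D at bearing 158°, so D = L + 8.0·(cos 158°, sin 158°) = (49.08, -5.003). Tangency of A1 to DT means the radius LD is perpendicular to DT, so DT runs along (−sin 158°, cos 158°); with |DT| = 30.2, T = (37.77, -33.00). Then |CT| = |T − C| = 37.95.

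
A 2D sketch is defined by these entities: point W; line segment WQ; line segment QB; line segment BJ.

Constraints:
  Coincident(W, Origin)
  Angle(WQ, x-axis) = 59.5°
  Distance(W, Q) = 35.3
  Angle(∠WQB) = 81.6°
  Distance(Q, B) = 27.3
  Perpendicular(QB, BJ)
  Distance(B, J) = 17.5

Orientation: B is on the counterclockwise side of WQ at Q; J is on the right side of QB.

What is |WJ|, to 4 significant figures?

56.91

W is at the origin; WQ runs at 59.5° with length 35.3, so Q = 35.3·(cos 59.5°, sin 59.5°) = (17.92, 30.42). ∠WQB = 81.6°, so QB runs at 59.5° + (180° − 81.6°) = 157.9° from the x-axis; with |QB| = 27.3, B = Q + 27.3·(cos 157.9°, sin 157.9°) = (-7.378, 40.69). QB is perpendicular to BJ; with |BJ| = 17.5 on the right of QB, J = B + 17.5·(0.3762, 0.9265) = (-0.7942, 56.90). Then |WJ| = |J − W| = 56.91.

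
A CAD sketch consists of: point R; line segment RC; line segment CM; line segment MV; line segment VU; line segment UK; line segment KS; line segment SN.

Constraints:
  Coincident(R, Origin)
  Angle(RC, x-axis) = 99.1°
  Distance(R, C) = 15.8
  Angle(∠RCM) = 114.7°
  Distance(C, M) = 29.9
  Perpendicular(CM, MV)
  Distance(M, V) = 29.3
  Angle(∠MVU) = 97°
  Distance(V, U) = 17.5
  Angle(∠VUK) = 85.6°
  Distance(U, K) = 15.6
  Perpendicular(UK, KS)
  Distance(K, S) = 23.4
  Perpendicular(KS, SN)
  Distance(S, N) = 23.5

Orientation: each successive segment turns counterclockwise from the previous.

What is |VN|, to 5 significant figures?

10.993

R is at the origin; RC runs at 99.1° with length 15.8, so C = (-2.4989, 15.601). ∠RCM = 114.7° gives CM at 164.40° from the x-axis; with |CM| = 29.9, M = (-31.297, 23.642). CM is perpendicular to MV, so MV runs at -105.60°; with |MV| = 29.3, V = (-39.177, -4.5788). ∠MVU = 97.0° gives VU at -22.600° from the x-axis; with |VU| = 17.5, U = (-23.021, -11.304). ∠VUK = 85.6° gives UK at 71.800° from the x-axis; with |UK| = 15.6, K = (-18.148, 3.5156). UK is perpendicular to KS, so KS runs at 161.80°; with |KS| = 23.4, S = (-40.378, 10.824). The perpendicularity gives SN at right angles to KS, so SN runs at -108.20°; with |SN| = 23.5, N = (-47.717, -11.500). Then |VN| = |N − V| = 10.993.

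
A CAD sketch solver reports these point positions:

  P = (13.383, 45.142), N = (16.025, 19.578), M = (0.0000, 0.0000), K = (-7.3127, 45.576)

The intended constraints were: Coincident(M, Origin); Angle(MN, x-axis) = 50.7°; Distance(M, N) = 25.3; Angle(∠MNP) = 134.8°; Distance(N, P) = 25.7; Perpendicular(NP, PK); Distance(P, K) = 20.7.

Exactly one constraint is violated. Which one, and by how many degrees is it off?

Perpendicular(NP, PK) — off by 7.10°.

M = (0.00, 0.00) ✓; MN at 50.70° ✓; |MN| = 25.30 ✓; ∠MNP = 134.8° ✓; |NP| = 25.70 ✓; ∠(NP, PK) = 82.90° ✗; |PK| = 20.70 ✓.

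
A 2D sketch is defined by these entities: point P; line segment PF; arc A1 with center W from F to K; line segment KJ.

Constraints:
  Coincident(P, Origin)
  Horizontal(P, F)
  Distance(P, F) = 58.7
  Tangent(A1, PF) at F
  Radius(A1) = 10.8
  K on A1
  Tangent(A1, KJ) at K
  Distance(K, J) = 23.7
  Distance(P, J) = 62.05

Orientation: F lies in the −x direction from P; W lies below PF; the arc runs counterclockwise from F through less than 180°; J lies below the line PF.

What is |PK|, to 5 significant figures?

69.106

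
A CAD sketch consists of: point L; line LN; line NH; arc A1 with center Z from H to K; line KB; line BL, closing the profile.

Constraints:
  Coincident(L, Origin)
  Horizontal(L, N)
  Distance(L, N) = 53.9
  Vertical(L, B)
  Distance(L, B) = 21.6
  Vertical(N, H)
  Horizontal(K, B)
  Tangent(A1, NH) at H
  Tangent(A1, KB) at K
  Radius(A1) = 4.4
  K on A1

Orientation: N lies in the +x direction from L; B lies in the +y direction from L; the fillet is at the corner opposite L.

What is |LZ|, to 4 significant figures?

52.40

L is at the origin; L and N share the same y with |LN| = 53.9 and N on the +x side, so N = (53.90, 0.000). L and B share the same x with |LB| = 21.6 and B on the +y side, so B = (0.000, 21.60). The virtual corner opposite L is at (53.90, 21.60). The tangent condition forces ZH to be normal to NH and tangency of A1 to KB means the radius ZK is perpendicular to KB, with radius 4.4, so the center Z sits 4.4 in from both sides at Z = (49.50, 17.20). Then |LZ| = |Z − L| = 52.40.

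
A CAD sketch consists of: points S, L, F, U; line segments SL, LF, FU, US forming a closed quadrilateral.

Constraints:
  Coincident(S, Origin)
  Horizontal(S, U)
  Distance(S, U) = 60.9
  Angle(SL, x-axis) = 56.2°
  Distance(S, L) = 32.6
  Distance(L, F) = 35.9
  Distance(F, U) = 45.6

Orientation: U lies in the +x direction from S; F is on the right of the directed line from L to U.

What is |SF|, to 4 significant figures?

18.37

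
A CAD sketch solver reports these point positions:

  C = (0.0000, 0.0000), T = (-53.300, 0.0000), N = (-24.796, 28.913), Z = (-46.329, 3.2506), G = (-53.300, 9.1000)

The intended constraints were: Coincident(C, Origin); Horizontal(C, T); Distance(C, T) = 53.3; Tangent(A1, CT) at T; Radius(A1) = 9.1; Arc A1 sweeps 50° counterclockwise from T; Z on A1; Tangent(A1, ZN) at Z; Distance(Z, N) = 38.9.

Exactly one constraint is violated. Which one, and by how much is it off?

Distance(Z, N) = 38.9 — off by 5.40.

C = (0.00, 0.00) ✓; C.y = 0.00, T.y = 0.00 ✓; |CT| = 53.30 ✓; ∠(GT, TC) = 90.00° ✓; |GT| = 9.100 ✓; bearing(G→Z) − bearing(G→T) = 50.00° ✓; |GZ| = 9.100 ✓; ∠(GZ, ZN) = 90.00° ✓; |ZN| = 33.50 ✗.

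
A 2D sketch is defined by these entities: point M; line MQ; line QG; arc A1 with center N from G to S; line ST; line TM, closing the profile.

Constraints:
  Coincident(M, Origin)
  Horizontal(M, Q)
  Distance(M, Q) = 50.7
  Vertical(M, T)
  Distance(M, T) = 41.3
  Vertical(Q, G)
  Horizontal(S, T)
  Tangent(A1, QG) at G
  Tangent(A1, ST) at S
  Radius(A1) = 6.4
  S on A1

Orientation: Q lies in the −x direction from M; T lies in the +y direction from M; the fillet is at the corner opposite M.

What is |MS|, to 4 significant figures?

60.57

The virtual corner opposite M is at (-50.70, 41.30). A1 meets QG tangentially, so NG is at right angles to QG and tangency of A1 to ST means the radius NS is perpendicular to ST, with radius 6.4, so the center N sits 6.4 in from both sides at N = (-44.30, 34.90). That places the tangent points at G = (-50.70, 34.90) on QG and S = (-44.30, 41.30) on ST. Then |MS| = |S − M| = 60.57.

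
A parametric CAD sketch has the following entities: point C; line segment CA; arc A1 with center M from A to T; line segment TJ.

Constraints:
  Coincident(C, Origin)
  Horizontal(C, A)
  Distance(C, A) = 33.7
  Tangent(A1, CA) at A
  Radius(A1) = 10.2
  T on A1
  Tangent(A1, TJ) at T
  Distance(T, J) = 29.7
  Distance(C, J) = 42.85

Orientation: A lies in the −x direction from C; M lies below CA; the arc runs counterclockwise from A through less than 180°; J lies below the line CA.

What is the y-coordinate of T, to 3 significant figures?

-17.5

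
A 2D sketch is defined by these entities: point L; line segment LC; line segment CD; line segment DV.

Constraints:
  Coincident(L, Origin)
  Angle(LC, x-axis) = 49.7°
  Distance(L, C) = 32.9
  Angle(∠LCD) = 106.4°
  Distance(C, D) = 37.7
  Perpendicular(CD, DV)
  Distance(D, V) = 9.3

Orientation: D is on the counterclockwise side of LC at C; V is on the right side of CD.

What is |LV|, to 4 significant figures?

62.27

∠LCD = 106.4°, so CD runs at 49.7° + (180° − 106.4°) = 123.3° from the x-axis; with |CD| = 37.7, D = C + 37.7·(cos 123.3°, sin 123.3°) = (0.5812, 56.60). CD is perpendicular to DV; with |DV| = 9.3 on the right of CD, V = D + 9.3·(0.8358, 0.5490) = (8.354, 61.71). Then |LV| = |V − L| = 62.27.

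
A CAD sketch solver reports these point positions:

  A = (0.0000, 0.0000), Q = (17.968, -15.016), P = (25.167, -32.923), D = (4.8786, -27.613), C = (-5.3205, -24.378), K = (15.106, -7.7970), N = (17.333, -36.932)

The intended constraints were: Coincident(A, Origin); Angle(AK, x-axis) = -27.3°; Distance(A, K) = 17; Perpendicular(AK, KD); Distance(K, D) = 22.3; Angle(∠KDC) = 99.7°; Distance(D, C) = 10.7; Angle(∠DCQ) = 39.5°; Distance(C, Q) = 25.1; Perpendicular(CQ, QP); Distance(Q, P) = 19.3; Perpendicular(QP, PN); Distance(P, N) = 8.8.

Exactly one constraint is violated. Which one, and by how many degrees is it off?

Perpendicular(QP, PN) — off by 5.20°.

A = (0.00, 0.00) ✓; AK at -27.30° ✓; |AK| = 17.00 ✓; ∠(AK, KD) = 90.00° ✓; |KD| = 22.30 ✓; ∠KDC = 99.70° ✓; |DC| = 10.70 ✓; ∠DCQ = 39.50° ✓; |CQ| = 25.10 ✓; ∠(CQ, QP) = 90.00° ✓; |QP| = 19.30 ✓; ∠(QP, PN) = 84.80° ✗; |PN| = 8.800 ✓.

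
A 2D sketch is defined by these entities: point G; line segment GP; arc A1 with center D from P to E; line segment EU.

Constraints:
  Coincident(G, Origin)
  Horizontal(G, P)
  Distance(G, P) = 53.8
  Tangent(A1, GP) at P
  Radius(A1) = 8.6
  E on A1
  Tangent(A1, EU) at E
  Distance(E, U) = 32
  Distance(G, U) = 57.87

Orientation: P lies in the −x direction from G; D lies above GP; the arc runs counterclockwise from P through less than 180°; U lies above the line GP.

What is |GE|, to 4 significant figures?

45.90

Checks: |DE| = 8.600 ✓; ∠(DE, EU) = 90.00° ✓; |EU| = 32.00 ✓; |GU| = 57.87 ✓.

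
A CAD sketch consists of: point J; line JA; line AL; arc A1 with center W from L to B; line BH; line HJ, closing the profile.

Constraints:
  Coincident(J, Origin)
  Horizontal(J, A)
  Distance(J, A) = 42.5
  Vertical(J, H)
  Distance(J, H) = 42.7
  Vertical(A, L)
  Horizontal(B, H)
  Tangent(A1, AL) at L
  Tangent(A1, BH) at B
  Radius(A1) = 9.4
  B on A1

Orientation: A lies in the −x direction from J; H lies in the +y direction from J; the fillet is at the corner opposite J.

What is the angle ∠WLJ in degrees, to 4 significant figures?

38.08°

J is at the origin; J and A share the same y with |JA| = 42.5 and A on the −x side, so A = (-42.50, 0.000). JH is vertical with |JH| = 42.7 and H on the +y side, so H = (0.000, 42.70). The virtual corner opposite J is at (-42.50, 42.70). Tangency of A1 to AL means the radius WL is perpendicular to AL and A1 meets BH tangentially, so WB is at right angles to BH, with radius 9.4, so the center W sits 9.4 in from both sides at W = (-33.10, 33.30). That places the tangent points at L = (-42.50, 33.30) on AL and B = (-33.10, 42.70) on BH. Then cos ∠WLJ = LW·LJ / (|LW||LJ|), giving 38.08°.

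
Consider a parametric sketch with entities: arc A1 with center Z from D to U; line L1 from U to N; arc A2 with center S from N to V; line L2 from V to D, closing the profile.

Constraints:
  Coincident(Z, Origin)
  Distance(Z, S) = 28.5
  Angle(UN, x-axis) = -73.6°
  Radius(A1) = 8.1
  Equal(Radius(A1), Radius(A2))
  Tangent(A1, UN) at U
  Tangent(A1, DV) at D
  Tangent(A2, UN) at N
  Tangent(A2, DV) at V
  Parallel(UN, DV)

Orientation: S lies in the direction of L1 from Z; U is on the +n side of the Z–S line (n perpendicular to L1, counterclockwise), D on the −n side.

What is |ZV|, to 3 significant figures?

29.6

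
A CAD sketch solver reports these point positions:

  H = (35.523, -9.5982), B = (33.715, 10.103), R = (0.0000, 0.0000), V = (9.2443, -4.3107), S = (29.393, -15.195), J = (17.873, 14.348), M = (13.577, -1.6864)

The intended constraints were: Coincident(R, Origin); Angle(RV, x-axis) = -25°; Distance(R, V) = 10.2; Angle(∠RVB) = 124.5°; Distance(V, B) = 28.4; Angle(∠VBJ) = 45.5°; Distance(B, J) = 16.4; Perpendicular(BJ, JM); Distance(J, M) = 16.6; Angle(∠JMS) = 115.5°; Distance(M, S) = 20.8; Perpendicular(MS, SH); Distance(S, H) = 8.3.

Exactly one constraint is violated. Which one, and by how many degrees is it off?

Perpendicular(MS, SH) — off by 7.10°.

R = (0.00, 0.00) ✓; RV at -25.00° ✓; |RV| = 10.20 ✓; ∠RVB = 124.5° ✓; |VB| = 28.40 ✓; ∠VBJ = 45.50° ✓; |BJ| = 16.40 ✓; ∠(BJ, JM) = 90.00° ✓; |JM| = 16.60 ✓; ∠JMS = 115.5° ✓; |MS| = 20.80 ✓; ∠(MS, SH) = 82.90° ✗; |SH| = 8.301 ✓.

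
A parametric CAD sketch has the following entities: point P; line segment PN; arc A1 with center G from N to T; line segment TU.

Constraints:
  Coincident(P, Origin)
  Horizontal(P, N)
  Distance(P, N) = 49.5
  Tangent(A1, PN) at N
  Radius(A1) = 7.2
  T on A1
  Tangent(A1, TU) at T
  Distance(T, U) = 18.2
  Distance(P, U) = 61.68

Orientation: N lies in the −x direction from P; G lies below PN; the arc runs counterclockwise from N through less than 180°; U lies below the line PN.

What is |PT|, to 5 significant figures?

57.181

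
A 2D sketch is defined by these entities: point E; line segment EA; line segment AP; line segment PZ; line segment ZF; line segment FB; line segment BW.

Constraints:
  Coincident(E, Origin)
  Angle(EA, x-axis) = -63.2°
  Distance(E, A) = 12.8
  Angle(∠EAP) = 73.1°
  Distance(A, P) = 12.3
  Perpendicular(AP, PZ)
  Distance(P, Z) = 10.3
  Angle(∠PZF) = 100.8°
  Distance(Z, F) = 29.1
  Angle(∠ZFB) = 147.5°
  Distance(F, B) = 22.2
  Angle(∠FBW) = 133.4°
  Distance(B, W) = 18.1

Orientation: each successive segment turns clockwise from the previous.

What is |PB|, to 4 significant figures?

49.79

E is at the origin; EA runs at -63.2° with length 12.8, so A = (5.771, -11.43). ∠EAP = 73.1° gives AP at -170.1° from the x-axis; with |AP| = 12.3, P = (-6.346, -13.54). The perpendicularity gives PZ at right angles to AP, so PZ runs at 99.90°; with |PZ| = 10.3, Z = (-8.116, -3.393). ∠PZF = 100.8° gives ZF at 20.70° from the x-axis; with |ZF| = 29.1, F = (19.10, 6.893). ∠ZFB = 147.5° gives FB at -11.80° from the x-axis; with |FB| = 22.2, B = (40.84, 2.353). Then |PB| = |B − P| = 49.79.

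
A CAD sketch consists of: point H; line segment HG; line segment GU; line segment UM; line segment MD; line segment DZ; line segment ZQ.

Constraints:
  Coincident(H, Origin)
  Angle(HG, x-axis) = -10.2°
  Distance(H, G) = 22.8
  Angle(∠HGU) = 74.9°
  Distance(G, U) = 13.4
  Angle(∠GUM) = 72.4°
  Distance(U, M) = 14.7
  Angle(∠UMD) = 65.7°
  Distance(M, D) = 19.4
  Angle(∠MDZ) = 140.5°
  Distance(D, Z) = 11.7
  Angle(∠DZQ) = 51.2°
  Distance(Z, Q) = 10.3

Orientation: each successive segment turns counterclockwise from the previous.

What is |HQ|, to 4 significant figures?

27.68

∠MDZ = 140.5° gives DZ at -3.700° from the x-axis; with |DZ| = 11.7, Z = (33.53, -10.35). ∠DZQ = 51.2° gives ZQ at 125.1° from the x-axis; with |ZQ| = 10.3, Q = (27.61, -1.920). Then |HQ| = |Q − H| = 27.68.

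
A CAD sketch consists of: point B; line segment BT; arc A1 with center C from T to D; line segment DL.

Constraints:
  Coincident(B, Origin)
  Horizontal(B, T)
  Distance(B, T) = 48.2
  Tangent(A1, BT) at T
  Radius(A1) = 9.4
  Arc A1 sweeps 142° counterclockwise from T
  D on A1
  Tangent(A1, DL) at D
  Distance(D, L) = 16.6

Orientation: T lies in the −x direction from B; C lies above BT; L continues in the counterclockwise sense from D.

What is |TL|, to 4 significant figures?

27.99

B is at the origin; BT is horizontal with |BT| = 48.2 and T on the −x side, so T = (-48.20, 0.000). A1 meets BT tangentially, so CT is at right angles to BT, so C = T + (0, 9.4) = (-48.20, 9.400). On A1, T sits at bearing -90° from C; a 142° counterclockwise sweep puts D at bearing 52°, so D = C + 9.4·(cos 52°, sin 52°) = (-42.41, 16.81). Tangency of A1 to DL means the radius CD is perpendicular to DL, so DL runs along (−sin 52°, cos 52°); with |DL| = 16.6, L = (-55.49, 27.03). Then |TL| = |L − T| = 27.99.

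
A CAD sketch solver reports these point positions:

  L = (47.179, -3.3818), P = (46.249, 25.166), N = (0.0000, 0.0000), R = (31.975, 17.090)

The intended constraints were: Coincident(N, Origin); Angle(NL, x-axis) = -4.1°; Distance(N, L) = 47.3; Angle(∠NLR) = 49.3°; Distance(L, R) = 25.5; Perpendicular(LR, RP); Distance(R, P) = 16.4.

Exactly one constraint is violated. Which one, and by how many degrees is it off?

Perpendicular(LR, RP) — off by 7.10°.

N = (0.00, 0.00) ✓; NL at -4.100° ✓; |NL| = 47.30 ✓; ∠NLR = 49.30° ✓; |LR| = 25.50 ✓; ∠(LR, RP) = 97.10° ✗; |RP| = 16.40 ✓.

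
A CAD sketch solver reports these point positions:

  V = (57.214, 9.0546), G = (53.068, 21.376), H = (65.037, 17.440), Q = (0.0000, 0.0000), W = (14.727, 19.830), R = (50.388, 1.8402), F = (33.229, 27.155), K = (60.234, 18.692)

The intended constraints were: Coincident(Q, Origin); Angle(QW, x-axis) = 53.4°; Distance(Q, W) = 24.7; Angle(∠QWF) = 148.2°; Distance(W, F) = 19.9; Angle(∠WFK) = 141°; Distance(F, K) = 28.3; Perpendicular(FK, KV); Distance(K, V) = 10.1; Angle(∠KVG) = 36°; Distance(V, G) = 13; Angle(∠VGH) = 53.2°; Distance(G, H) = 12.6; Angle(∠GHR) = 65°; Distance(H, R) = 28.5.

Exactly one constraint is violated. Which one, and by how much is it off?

Distance(H, R) = 28.5 — off by 7.10.

Q = (0.00, 0.00) ✓; QW at 53.40° ✓; |QW| = 24.70 ✓; ∠QWF = 148.2° ✓; |WF| = 19.90 ✓; ∠WFK = 141.0° ✓; |FK| = 28.30 ✓; ∠(FK, KV) = 90.00° ✓; |KV| = 10.10 ✓; ∠KVG = 36.00° ✓; |VG| = 13.00 ✓; ∠VGH = 53.20° ✓; |GH| = 12.60 ✓; ∠GHR = 65.00° ✓; |HR| = 21.40 ✗.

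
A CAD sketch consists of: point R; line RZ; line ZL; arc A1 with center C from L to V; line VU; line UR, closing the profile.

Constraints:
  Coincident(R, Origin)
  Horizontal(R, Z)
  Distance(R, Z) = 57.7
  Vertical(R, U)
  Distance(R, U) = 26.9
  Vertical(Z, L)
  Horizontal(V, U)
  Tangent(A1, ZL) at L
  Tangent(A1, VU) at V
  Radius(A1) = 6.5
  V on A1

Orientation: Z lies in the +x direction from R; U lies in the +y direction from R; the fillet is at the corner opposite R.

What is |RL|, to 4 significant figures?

61.20

R is at the origin; RZ is horizontal with |RZ| = 57.7 and Z on the +x side, so Z = (57.70, 0.000). RU is vertical with |RU| = 26.9 and U on the +y side, so U = (0.000, 26.90). The virtual corner opposite R is at (57.70, 26.90). Since A1 is tangent to ZL there, CL ⟂ ZL and tangency of A1 to VU means the radius CV is perpendicular to VU, with radius 6.5, so the center C sits 6.5 in from both sides at C = (51.20, 20.40). That places the tangent points at L = (57.70, 20.40) on ZL and V = (51.20, 26.90) on VU. Then |RL| = |L − R| = 61.20.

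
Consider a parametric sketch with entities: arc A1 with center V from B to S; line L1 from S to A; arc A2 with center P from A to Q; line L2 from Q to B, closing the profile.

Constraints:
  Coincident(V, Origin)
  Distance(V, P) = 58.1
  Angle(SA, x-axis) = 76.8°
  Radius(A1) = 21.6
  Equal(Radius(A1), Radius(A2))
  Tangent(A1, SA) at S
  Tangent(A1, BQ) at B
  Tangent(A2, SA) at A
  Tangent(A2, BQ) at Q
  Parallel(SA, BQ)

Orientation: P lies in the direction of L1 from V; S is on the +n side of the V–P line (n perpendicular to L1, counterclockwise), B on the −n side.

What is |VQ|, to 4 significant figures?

61.99

The slot axis is L1's direction at 76.8°, so u = (cos 76.8°, sin 76.8°) = (0.2284, 0.9736) and n = (−sin 76.8°, cos 76.8°) = (-0.9736, 0.2284). V is at the origin and P lies 58.1 along u from V, so P = 58.1·u = (13.27, 56.56). Tangency of A1 to both parallel lines with radius 21.6 puts S and B at V ± 21.6·n: S = (-21.03, 4.932), B = (21.03, -4.932). Equal radii place A and Q the same way about P: A = P + 21.6·n = (-7.762, 61.50), Q = P − 21.6·n = (34.30, 51.63). Then |VQ| = |Q − V| = 61.99.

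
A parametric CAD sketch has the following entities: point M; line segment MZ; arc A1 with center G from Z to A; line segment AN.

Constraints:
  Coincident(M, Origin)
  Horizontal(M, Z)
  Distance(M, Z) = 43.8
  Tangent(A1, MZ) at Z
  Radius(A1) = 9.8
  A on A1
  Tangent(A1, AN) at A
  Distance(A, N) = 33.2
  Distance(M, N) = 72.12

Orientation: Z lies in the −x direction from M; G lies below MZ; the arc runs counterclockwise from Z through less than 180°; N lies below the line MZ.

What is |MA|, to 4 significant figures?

54.02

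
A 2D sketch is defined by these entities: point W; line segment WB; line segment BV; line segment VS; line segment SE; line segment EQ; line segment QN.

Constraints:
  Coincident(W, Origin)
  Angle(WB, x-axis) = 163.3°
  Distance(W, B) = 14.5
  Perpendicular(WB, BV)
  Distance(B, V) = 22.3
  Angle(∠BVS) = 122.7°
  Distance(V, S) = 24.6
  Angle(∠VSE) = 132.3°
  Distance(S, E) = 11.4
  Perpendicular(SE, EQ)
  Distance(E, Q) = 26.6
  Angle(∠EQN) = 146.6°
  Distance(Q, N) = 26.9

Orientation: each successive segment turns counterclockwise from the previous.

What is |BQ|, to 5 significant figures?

25.781

W is at the origin; WB runs at 163.3° with length 14.5, so B = (-13.888, 4.1667). WB is perpendicular to BV, so BV runs at -106.70°; with |BV| = 22.3, V = (-20.297, -17.193). ∠BVS = 122.7° gives VS at -49.400° from the x-axis; with |VS| = 24.6, S = (-4.2875, -35.871). ∠VSE = 132.3° gives SE at -1.7000° from the x-axis; with |SE| = 11.4, E = (7.1075, -36.209). SE is perpendicular to EQ, so EQ runs at 88.300°; with |EQ| = 26.6, Q = (7.8966, -9.6207). Then |BQ| = |Q − B| = 25.781.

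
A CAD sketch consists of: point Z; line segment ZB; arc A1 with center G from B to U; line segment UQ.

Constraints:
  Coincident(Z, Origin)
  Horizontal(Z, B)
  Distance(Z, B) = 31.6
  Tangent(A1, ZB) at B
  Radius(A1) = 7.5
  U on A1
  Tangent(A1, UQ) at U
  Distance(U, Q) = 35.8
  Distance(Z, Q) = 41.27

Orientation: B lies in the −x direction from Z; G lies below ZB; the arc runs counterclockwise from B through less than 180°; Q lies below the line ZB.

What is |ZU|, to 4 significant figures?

39.22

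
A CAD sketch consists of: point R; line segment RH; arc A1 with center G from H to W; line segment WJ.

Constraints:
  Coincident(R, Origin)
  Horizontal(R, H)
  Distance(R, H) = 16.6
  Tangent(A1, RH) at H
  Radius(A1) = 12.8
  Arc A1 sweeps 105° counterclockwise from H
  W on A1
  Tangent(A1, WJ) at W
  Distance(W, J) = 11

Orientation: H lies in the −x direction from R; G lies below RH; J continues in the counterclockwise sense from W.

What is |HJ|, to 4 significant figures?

28.38

R is at the origin; R and H share the same y with |RH| = 16.6 and H on the −x side, so H = (-16.60, 0.000). Since A1 is tangent to RH there, GH ⟂ RH, so G = H + (0, -12.8) = (-16.60, -12.80). On A1, H sits at bearing 90° from G; a 105° counterclockwise sweep puts W at bearing 195°, so W = G + 12.8·(cos 195°, sin 195°) = (-28.96, -16.11). Since A1 is tangent to WJ there, GW ⟂ WJ, so WJ runs along (−sin 195°, cos 195°); with |WJ| = 11.0, J = (-26.12, -26.74). Then |HJ| = |J − H| = 28.38.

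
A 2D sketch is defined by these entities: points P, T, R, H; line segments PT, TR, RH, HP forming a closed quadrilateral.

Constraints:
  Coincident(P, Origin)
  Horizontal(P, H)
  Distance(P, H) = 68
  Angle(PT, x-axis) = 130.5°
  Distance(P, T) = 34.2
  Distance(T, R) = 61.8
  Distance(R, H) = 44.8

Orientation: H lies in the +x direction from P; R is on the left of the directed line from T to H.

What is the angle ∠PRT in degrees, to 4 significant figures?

33.60°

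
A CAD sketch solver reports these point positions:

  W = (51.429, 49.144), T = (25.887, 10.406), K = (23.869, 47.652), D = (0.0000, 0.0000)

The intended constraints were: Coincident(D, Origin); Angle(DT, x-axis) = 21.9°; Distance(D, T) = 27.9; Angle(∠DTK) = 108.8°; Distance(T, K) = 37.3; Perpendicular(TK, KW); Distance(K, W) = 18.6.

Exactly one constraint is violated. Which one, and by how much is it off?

Distance(K, W) = 18.6 — off by 9.00.

D = (0.00, 0.00) ✓; DT at 21.90° ✓; |DT| = 27.90 ✓; ∠DTK = 108.8° ✓; |TK| = 37.30 ✓; ∠(TK, KW) = 90.00° ✓; |KW| = 27.60 ✗.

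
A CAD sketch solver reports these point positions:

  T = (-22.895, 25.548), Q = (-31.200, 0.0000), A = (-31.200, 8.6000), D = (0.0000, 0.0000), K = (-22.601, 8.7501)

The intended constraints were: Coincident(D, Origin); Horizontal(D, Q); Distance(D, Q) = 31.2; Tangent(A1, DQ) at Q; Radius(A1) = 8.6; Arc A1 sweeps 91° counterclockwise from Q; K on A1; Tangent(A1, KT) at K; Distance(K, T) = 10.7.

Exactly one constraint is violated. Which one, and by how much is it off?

Distance(K, T) = 10.7 — off by 6.10.

D = (0.00, 0.00) ✓; D.y = 0.00, Q.y = 0.00 ✓; |DQ| = 31.20 ✓; ∠(AQ, QD) = 90.00° ✓; |AQ| = 8.600 ✓; bearing(A→K) − bearing(A→Q) = 91.00° ✓; |AK| = 8.600 ✓; ∠(AK, KT) = 90.00° ✓; |KT| = 16.80 ✗.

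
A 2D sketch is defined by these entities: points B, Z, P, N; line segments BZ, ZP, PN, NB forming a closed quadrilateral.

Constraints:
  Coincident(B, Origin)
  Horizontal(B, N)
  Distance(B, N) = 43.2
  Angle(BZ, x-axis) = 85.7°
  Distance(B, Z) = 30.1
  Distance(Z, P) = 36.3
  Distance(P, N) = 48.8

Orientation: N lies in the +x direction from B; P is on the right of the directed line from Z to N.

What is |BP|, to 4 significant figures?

7.625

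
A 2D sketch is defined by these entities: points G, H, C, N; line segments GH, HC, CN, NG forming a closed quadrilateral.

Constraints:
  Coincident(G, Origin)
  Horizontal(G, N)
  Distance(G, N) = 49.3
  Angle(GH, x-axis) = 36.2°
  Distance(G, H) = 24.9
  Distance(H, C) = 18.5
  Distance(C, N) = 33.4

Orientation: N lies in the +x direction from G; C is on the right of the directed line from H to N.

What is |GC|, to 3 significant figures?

16.4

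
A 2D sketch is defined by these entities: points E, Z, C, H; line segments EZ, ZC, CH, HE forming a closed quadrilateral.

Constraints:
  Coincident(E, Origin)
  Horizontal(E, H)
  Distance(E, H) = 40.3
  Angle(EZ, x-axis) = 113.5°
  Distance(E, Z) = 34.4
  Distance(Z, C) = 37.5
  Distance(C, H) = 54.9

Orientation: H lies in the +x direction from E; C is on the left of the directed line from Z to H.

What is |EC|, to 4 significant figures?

53.80

E is at the origin; E and H share the same y with |EH| = 40.3 and H in +x, so H = (40.3, 0). EZ runs at 113.5° with |EZ| = 34.4, so Z = (-13.72, 31.55). C is determined by |ZC| = 37.5 and |CH| = 54.9 together: it lies at the intersection of circle(Z, 37.5) and circle(H, 54.9). With |ZH| = 62.55, the foot of the radical line on ZH is 18.43 from Z and the perpendicular offset is √(37.5² − 18.43²) = 32.66. Taking the left-of-ZH solution: C = (18.67, 50.46).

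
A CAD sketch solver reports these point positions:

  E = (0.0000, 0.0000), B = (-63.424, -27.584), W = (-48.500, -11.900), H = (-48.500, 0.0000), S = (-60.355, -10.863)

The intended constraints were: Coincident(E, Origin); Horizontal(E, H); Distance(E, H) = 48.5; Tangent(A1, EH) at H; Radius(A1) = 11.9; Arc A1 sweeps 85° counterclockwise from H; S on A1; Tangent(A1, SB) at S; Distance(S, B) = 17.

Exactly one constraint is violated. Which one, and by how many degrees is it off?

Tangent(A1, SB) at S — off by 5.40°.

E = (0.00, 0.00) ✓; E.y = 0.00, H.y = 0.00 ✓; |EH| = 48.50 ✓; ∠(WH, HE) = 90.00° ✓; |WH| = 11.90 ✓; bearing(W→S) − bearing(W→H) = 85.00° ✓; |WS| = 11.90 ✓; ∠(WS, SB) = 95.40° ✗; |SB| = 17.00 ✓.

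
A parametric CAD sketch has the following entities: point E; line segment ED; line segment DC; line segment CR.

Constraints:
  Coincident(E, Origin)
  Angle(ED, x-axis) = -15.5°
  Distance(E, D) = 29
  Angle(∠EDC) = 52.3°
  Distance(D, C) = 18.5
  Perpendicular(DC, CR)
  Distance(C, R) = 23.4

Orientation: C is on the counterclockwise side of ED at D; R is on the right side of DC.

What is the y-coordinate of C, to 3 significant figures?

9.38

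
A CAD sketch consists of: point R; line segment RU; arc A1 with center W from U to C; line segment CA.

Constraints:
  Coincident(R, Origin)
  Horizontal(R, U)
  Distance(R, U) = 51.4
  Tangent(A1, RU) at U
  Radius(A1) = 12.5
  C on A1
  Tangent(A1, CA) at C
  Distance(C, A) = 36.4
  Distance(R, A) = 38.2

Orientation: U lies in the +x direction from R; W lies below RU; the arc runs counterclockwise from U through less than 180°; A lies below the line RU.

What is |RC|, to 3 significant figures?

41.9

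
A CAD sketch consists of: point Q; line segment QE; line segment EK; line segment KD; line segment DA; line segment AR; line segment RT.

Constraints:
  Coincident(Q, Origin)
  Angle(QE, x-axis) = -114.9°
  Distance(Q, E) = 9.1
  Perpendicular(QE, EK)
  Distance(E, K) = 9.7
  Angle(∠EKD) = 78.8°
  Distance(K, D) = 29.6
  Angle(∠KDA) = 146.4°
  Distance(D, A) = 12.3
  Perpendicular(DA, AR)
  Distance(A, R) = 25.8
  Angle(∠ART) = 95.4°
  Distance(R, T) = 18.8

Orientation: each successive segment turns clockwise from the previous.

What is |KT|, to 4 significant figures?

21.40

Q is at the origin; QE runs at -114.9° with length 9.1, so E = (-3.831, -8.254). QE is perpendicular to EK, so EK runs at 155.1°; with |EK| = 9.7, K = (-12.63, -4.170). ∠EKD = 78.8° gives KD at 53.90° from the x-axis; with |KD| = 29.6, D = (4.810, 19.75). ∠KDA = 146.4° gives DA at 20.30° from the x-axis; with |DA| = 12.3, A = (16.35, 24.01). DA ⟂ AR, so AR runs at -69.70°; with |AR| = 25.8, R = (25.30, -0.1838). ∠ART = 95.4° gives RT at -154.3° from the x-axis; with |RT| = 18.8, T = (8.357, -8.337). Then |KT| = |T − K| = 21.40.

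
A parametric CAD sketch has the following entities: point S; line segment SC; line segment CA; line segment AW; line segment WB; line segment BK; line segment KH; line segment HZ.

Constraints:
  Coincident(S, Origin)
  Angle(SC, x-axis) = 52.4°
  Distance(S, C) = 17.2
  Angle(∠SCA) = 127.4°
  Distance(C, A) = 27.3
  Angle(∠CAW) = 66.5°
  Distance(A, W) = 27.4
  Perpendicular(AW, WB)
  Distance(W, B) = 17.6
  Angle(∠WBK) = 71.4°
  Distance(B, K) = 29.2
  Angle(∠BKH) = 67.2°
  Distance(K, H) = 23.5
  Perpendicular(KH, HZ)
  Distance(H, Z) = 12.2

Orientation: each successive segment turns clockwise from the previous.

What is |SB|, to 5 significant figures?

11.569

S is at the origin; SC runs at 52.4° with length 17.2, so C = (10.494, 13.627). ∠SCA = 127.4° gives CA at -0.20000° from the x-axis; with |CA| = 27.3, A = (37.794, 13.532). ∠CAW = 66.5° gives AW at -113.70° from the x-axis; with |AW| = 27.4, W = (26.781, -11.557). AW ⟂ WB, so WB runs at 156.30°; with |WB| = 17.6, B = (10.665, -4.4828). Then |SB| = |B − S| = 11.569.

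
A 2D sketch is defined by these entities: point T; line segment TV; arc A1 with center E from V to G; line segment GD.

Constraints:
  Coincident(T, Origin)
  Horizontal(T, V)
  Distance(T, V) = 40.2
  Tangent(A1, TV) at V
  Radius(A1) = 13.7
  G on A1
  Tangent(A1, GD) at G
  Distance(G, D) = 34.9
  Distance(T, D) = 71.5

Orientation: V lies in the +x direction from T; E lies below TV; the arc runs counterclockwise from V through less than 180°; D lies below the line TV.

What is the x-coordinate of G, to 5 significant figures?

29.599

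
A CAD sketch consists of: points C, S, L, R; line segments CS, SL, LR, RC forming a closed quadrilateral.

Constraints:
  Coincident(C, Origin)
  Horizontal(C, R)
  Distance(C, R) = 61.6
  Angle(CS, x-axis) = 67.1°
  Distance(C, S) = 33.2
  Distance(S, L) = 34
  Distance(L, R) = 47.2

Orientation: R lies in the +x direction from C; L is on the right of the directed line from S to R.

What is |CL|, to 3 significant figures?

14.9

Checks: |SL| = 34.00 ✓; |LR| = 47.20 ✓.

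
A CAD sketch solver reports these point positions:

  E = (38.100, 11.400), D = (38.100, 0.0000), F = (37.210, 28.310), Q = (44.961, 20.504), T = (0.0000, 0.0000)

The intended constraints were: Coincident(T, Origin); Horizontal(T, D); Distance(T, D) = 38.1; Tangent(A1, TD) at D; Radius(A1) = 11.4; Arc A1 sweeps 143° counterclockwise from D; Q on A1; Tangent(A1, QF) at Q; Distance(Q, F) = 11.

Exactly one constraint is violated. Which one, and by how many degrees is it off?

Tangent(A1, QF) at Q — off by 8.20°.

T = (0.00, 0.00) ✓; T.y = 0.00, D.y = 0.00 ✓; |TD| = 38.10 ✓; ∠(ED, DT) = 90.00° ✓; |ED| = 11.40 ✓; bearing(E→Q) − bearing(E→D) = 143.0° ✓; |EQ| = 11.40 ✓; ∠(EQ, QF) = 98.20° ✗; |QF| = 11.00 ✓.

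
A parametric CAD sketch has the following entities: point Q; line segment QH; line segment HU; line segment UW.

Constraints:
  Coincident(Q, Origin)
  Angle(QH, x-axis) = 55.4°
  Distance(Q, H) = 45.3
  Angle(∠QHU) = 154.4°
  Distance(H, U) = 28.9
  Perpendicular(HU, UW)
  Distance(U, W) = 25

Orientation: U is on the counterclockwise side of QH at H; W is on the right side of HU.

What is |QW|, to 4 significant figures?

82.78

∠QHU = 154.4°, so HU runs at 55.4° + (180° − 154.4°) = 81.00° from the x-axis; with |HU| = 28.9, U = H + 28.9·(cos 81.00°, sin 81.00°) = (30.24, 65.83). The perpendicularity gives UW at right angles to HU; with |UW| = 25.0 on the right of HU, W = U + 25.0·(0.9877, -0.1564) = (54.94, 61.92). Then |QW| = |W − Q| = 82.78.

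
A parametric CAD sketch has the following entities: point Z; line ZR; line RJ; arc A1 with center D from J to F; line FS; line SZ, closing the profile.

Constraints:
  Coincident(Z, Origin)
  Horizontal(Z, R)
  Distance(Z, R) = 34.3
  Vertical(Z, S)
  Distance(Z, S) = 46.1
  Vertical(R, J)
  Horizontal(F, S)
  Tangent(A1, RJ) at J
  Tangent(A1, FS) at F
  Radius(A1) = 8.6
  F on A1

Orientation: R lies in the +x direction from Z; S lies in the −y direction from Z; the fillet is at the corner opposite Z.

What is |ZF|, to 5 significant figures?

52.780

Z is at the origin; ZR is horizontal with |ZR| = 34.3 and R on the +x side, so R = (34.300, 0.0000). Z and S share the same x with |ZS| = 46.1 and S on the −y side, so S = (0.0000, -46.100). The virtual corner opposite Z is at (34.300, -46.100). A1 meets RJ tangentially, so DJ is at right angles to RJ and the tangent condition forces DF to be normal to FS, with radius 8.6, so the center D sits 8.6 in from both sides at D = (25.700, -37.500). That places the tangent points at J = (34.300, -37.500) on RJ and F = (25.700, -46.100) on FS. Then |ZF| = |F − Z| = 52.780.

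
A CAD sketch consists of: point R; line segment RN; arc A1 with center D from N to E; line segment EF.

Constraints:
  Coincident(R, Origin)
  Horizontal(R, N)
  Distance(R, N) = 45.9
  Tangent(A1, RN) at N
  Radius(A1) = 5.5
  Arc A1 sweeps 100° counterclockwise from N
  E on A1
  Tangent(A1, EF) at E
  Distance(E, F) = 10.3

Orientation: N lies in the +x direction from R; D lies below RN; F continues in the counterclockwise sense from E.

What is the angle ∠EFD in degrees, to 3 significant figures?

28.1°

R is at the origin; R and N share the same y with |RN| = 45.9 and N on the +x side, so N = (45.9, 0.00). A1 meets RN tangentially, so DN is at right angles to RN, so D = N + (0, -5.5) = (45.9, -5.50). On A1, N sits at bearing 90° from D; a 100° counterclockwise sweep puts E at bearing 190°, so E = D + 5.5·(cos 190°, sin 190°) = (40.5, -6.46). Since A1 is tangent to EF there, DE ⟂ EF, so EF runs along (−sin 190°, cos 190°); with |EF| = 10.3, F = (42.3, -16.6). Then cos ∠EFD = FE·FD / (|FE||FD|), giving 28.1°.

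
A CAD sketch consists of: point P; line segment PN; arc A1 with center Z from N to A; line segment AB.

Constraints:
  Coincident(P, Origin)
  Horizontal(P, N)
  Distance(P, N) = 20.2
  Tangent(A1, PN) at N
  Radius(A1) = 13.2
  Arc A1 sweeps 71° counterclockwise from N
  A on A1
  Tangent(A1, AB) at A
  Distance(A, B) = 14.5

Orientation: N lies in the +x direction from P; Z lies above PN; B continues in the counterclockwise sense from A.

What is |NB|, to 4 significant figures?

28.41

On A1, N sits at bearing -90° from Z; a 71° counterclockwise sweep puts A at bearing -19°, so A = Z + 13.2·(cos -19°, sin -19°) = (32.68, 8.903). Since A1 is tangent to AB there, ZA ⟂ AB, so AB runs along (−sin -19°, cos -19°); with |AB| = 14.5, B = (37.40, 22.61). Then |NB| = |B − N| = 28.41.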